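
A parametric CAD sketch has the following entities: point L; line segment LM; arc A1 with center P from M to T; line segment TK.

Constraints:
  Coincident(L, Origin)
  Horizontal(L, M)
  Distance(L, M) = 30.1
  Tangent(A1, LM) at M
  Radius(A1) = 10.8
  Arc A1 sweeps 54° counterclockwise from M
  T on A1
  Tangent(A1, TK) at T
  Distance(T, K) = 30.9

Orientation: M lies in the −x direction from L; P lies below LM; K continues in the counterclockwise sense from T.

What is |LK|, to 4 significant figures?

64.16

L is at the origin; L and M share the same y with |LM| = 30.1 and M on the −x side, so M = (-30.10, 0.000). The tangent condition forces PM to be normal to LM, so P = M + (0, -10.8) = (-30.10, -10.80). On A1, M sits at bearing 90° from P; a 54° counterclockwise sweep puts T at bearing 144°, so T = P + 10.8·(cos 144°, sin 144°) = (-38.84, -4.452). The tangent condition forces PT to be normal to TK, so TK runs along (−sin 144°, cos 144°); with |TK| = 30.9, K = (-57.00, -29.45). Then |LK| = |K − L| = 64.16.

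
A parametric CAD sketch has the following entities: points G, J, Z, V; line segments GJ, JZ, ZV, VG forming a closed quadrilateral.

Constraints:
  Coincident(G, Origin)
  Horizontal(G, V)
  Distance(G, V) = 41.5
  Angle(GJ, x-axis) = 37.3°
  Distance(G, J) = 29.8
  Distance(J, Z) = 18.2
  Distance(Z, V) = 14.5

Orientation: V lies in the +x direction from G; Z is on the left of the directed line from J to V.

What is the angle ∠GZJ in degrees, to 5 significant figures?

30.511°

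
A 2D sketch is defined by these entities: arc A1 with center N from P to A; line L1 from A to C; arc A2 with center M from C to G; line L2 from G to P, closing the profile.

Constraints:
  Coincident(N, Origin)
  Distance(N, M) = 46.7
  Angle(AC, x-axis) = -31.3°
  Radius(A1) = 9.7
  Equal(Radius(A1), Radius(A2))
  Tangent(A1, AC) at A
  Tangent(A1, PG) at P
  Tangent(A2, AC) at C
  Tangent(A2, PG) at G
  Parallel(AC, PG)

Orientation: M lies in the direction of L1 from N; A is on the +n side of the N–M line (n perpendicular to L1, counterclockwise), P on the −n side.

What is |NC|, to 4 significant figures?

47.70

The slot axis is L1's direction at -31.3°, so u = (cos -31.3°, sin -31.3°) = (0.8545, -0.5195) and n = (−sin -31.3°, cos -31.3°) = (0.5195, 0.8545). N is at the origin and M lies 46.7 along u from N, so M = 46.7·u = (39.90, -24.26). Tangency of A1 to both parallel lines with radius 9.7 puts A and P at N ± 9.7·n: A = (5.039, 8.288), P = (-5.039, -8.288). Equal radii place C and G the same way about M: C = M + 9.7·n = (44.94, -15.97), G = M − 9.7·n = (34.86, -32.55). Then |NC| = |C − N| = 47.70.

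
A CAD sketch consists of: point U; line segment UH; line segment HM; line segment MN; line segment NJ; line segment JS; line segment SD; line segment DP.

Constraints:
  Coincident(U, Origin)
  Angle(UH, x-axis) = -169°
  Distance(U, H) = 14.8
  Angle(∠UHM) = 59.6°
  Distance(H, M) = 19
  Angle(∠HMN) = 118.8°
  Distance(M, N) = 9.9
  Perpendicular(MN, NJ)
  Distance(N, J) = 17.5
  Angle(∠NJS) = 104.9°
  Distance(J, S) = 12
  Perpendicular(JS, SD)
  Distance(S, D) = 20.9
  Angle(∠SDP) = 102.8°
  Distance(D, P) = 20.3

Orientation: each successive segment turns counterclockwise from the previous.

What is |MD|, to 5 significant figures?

7.0812

U is at the origin; UH runs at -169.0° with length 14.8, so H = (-14.528, -2.8240). ∠UHM = 59.6° gives HM at -48.600° from the x-axis; with |HM| = 19.0, M = (-1.9632, -17.076). ∠HMN = 118.8° gives MN at 12.600° from the x-axis; with |MN| = 9.9, N = (7.6984, -14.916). MN is perpendicular to NJ, so NJ runs at 102.60°; with |NJ| = 17.5, J = (3.8809, 2.1621). ∠NJS = 104.9° gives JS at 177.70° from the x-axis; with |JS| = 12.0, S = (-8.1094, 2.6437). JS ⟂ SD, so SD runs at -92.300°; with |SD| = 20.9, D = (-8.9482, -18.240). Then |MD| = |D − M| = 7.0812.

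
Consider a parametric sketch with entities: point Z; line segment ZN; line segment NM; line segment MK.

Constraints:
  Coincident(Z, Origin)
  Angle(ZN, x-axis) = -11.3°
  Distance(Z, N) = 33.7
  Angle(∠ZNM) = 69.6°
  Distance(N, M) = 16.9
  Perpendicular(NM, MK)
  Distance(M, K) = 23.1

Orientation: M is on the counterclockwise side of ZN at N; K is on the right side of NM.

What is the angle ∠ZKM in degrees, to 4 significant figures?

5.383°

∠ZNM = 69.6°, so NM runs at -11.3° + (180° − 69.6°) = 99.10° from the x-axis; with |NM| = 16.9, M = N + 16.9·(cos 99.10°, sin 99.10°) = (30.37, 10.08). NM is perpendicular to MK; with |MK| = 23.1 on the right of NM, K = M + 23.1·(0.9874, 0.1582) = (53.18, 13.74). Then cos ∠ZKM = KZ·KM / (|KZ||KM|), giving 5.383°.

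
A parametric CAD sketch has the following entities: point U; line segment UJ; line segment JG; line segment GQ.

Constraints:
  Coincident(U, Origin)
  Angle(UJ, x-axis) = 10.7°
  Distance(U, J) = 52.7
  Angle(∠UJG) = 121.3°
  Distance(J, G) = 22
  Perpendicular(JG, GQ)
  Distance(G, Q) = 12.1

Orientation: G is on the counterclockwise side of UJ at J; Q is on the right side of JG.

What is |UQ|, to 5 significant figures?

75.512

U is at the origin; UJ runs at 10.7° with length 52.7, so J = 52.7·(cos 10.7°, sin 10.7°) = (51.784, 9.7846). ∠UJG = 121.3°, so JG runs at 10.7° + (180° − 121.3°) = 69.400° from the x-axis; with |JG| = 22.0, G = J + 22.0·(cos 69.400°, sin 69.400°) = (59.524, 30.378). The perpendicularity gives GQ at right angles to JG; with |GQ| = 12.1 on the right of JG, Q = G + 12.1·(0.93606, -0.35184) = (70.851, 26.121). Then |UQ| = |Q − U| = 75.512.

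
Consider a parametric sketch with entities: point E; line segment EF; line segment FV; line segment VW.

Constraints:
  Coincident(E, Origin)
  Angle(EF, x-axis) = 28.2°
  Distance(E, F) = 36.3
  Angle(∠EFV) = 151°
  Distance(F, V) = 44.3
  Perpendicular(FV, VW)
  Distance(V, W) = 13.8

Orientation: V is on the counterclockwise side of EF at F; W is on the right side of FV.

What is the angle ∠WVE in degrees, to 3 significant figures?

103°

∠EFV = 151.0°, so FV runs at 28.2° + (180° − 151.0°) = 57.2° from the x-axis; with |FV| = 44.3, V = F + 44.3·(cos 57.2°, sin 57.2°) = (56.0, 54.4). FV is perpendicular to VW; with |VW| = 13.8 on the right of FV, W = V + 13.8·(0.841, -0.542) = (67.6, 46.9). Then cos ∠WVE = VW·VE / (|VW||VE|), giving 103°.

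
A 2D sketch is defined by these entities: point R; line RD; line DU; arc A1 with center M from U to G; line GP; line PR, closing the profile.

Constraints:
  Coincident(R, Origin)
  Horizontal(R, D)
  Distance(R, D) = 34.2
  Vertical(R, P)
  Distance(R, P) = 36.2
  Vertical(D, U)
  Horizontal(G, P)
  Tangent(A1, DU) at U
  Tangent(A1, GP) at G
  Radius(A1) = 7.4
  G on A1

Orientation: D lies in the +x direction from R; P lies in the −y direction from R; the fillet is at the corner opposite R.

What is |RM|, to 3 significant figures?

39.3

R and P share the same x with |RP| = 36.2 and P on the −y side, so P = (0.00, -36.2). The virtual corner opposite R is at (34.2, -36.2). Tangency of A1 to DU means the radius MU is perpendicular to DU and A1 meets GP tangentially, so MG is at right angles to GP, with radius 7.4, so the center M sits 7.4 in from both sides at M = (26.8, -28.8). Then |RM| = |M − R| = 39.3.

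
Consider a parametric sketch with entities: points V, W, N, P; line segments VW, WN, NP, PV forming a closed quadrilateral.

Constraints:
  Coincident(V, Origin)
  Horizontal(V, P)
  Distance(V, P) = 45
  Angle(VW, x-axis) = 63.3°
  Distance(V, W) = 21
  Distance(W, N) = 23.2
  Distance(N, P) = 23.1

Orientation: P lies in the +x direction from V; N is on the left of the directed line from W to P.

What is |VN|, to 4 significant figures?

38.01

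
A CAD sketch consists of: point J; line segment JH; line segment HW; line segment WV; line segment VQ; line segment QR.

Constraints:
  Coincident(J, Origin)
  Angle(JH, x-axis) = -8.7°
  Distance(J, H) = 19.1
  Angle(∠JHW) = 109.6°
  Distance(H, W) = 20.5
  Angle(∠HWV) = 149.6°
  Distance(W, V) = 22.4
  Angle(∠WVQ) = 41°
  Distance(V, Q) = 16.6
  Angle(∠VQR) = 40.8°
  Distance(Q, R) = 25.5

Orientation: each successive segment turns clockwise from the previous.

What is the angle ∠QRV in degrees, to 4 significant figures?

39.98°

J is at the origin; JH runs at -8.7° with length 19.1, so H = (18.88, -2.889). ∠JHW = 109.6° gives HW at -79.10° from the x-axis; with |HW| = 20.5, W = (22.76, -23.02). ∠HWV = 149.6° gives WV at -109.5° from the x-axis; with |WV| = 22.4, V = (15.28, -44.13). ∠WVQ = 41.0° gives VQ at 111.5° from the x-axis; with |VQ| = 16.6, Q = (9.195, -28.69). ∠VQR = 40.8° gives QR at -27.70° from the x-axis; with |QR| = 25.5, R = (31.77, -40.54). Then cos ∠QRV = RQ·RV / (|RQ||RV|), giving 39.98°.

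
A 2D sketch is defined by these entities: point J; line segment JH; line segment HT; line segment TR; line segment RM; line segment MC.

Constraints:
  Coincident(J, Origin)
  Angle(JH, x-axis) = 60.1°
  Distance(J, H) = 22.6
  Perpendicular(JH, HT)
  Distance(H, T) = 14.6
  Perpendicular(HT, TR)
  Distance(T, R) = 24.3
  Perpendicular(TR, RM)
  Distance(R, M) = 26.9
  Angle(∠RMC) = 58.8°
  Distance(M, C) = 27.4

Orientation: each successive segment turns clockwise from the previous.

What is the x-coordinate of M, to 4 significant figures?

-11.51

HT is perpendicular to TR, so TR runs at -119.9°; with |TR| = 24.3, R = (11.81, -8.752). TR is perpendicular to RM, so RM runs at 150.1°; with |RM| = 26.9, M = (-11.51, 4.658). So M.x = -11.51.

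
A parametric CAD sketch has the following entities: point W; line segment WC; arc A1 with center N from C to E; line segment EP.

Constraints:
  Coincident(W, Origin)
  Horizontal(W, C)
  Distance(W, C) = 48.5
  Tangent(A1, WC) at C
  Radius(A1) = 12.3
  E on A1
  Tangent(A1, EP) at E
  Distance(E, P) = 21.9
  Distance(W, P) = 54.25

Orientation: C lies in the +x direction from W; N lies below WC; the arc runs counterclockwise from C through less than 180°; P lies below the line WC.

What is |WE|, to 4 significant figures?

39.23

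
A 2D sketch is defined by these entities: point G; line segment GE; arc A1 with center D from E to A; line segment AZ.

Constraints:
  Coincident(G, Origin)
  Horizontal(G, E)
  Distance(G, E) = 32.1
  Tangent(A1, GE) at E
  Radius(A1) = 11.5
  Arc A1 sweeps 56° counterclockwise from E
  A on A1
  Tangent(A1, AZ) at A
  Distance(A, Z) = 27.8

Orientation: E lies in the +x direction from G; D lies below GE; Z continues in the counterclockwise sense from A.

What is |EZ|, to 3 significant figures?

37.7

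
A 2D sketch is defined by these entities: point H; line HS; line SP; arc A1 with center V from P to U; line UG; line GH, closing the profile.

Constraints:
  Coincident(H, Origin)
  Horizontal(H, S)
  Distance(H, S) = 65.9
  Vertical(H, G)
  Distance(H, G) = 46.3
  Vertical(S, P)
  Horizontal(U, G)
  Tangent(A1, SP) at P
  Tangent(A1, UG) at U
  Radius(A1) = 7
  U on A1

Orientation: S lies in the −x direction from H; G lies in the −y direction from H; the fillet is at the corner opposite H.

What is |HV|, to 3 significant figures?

70.8

H is at the origin; H and S share the same y with |HS| = 65.9 and S on the −x side, so S = (-65.9, 0.00). HG is vertical with |HG| = 46.3 and G on the −y side, so G = (0.00, -46.3). The virtual corner opposite H is at (-65.9, -46.3). Since A1 is tangent to SP there, VP ⟂ SP and tangency of A1 to UG means the radius VU is perpendicular to UG, with radius 7.0, so the center V sits 7.0 in from both sides at V = (-58.9, -39.3). Then |HV| = |V − H| = 70.8.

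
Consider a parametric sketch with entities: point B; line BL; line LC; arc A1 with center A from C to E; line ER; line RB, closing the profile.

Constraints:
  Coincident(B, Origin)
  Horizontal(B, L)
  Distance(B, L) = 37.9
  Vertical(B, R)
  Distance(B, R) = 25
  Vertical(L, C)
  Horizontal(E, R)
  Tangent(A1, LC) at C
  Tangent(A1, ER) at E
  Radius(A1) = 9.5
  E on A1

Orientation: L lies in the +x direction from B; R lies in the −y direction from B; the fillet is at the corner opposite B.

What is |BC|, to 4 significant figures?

40.95

The virtual corner opposite B is at (37.90, -25.00). Since A1 is tangent to LC there, AC ⟂ LC and A1 meets ER tangentially, so AE is at right angles to ER, with radius 9.5, so the center A sits 9.5 in from both sides at A = (28.40, -15.50). That places the tangent points at C = (37.90, -15.50) on LC and E = (28.40, -25.00) on ER. Then |BC| = |C − B| = 40.95.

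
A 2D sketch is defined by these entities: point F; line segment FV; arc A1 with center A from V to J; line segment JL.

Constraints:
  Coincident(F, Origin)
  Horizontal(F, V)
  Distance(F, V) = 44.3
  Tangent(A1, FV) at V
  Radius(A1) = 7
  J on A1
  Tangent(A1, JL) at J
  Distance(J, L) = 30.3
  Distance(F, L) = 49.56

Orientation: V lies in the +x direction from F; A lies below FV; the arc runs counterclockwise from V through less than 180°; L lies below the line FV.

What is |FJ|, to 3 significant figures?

37.9

Checks: |AJ| = 7.000 ✓; ∠(AJ, JL) = 90.00° ✓; |JL| = 30.30 ✓; |FL| = 49.56 ✓.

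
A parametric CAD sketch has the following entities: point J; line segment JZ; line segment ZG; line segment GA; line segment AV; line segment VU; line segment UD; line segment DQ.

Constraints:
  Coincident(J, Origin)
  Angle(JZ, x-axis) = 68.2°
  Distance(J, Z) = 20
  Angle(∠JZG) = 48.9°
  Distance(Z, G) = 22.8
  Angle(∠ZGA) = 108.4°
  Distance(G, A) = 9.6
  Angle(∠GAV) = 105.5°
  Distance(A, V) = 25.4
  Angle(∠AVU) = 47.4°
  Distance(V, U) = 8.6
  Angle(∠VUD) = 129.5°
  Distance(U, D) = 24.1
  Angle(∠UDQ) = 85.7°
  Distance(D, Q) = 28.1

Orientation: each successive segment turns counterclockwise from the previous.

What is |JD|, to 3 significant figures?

18.6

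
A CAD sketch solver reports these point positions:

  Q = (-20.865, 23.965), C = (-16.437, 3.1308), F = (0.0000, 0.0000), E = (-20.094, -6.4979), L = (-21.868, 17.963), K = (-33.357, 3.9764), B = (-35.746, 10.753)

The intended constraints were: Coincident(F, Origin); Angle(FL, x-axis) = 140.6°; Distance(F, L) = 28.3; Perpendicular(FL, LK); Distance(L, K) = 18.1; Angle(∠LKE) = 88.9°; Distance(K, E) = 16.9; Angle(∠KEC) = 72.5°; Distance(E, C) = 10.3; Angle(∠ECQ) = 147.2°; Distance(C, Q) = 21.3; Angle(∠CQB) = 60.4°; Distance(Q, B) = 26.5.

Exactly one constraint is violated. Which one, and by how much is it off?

Distance(Q, B) = 26.5 — off by 6.60.

F = (0.00, 0.00) ✓; FL at 140.6° ✓; |FL| = 28.30 ✓; ∠(FL, LK) = 90.00° ✓; |LK| = 18.10 ✓; ∠LKE = 88.90° ✓; |KE| = 16.90 ✓; ∠KEC = 72.50° ✓; |EC| = 10.30 ✓; ∠ECQ = 147.2° ✓; |CQ| = 21.30 ✓; ∠CQB = 60.40° ✓; |QB| = 19.90 ✗.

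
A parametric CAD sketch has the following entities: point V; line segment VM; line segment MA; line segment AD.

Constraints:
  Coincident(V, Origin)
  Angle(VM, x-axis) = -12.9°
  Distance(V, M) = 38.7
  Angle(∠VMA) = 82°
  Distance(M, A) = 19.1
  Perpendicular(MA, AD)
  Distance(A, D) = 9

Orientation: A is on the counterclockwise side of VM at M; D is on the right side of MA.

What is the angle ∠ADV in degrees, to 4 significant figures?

16.16°

V is at the origin; VM runs at -12.9° with length 38.7, so M = 38.7·(cos -12.9°, sin -12.9°) = (37.72, -8.640). ∠VMA = 82.0°, so MA runs at -12.9° + (180° − 82.0°) = 85.10° from the x-axis; with |MA| = 19.1, A = M + 19.1·(cos 85.10°, sin 85.10°) = (39.35, 10.39). MA is perpendicular to AD; with |AD| = 9.0 on the right of MA, D = A + 9.0·(0.9963, -0.08542) = (48.32, 9.622). Then cos ∠ADV = DA·DV / (|DA||DV|), giving 16.16°.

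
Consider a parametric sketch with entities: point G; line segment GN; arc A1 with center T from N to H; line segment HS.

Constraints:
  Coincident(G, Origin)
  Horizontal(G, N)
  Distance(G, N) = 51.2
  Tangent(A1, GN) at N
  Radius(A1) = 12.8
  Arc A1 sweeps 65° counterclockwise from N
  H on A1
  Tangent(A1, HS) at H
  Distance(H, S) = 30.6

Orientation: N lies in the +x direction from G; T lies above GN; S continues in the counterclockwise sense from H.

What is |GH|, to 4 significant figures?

63.23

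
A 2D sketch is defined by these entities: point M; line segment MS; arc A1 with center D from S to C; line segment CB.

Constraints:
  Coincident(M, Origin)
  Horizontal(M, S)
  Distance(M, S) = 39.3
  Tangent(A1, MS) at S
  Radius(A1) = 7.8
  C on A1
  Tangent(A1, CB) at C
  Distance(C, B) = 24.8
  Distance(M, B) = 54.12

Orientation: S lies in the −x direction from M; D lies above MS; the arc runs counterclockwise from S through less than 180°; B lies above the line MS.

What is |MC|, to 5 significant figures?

34.026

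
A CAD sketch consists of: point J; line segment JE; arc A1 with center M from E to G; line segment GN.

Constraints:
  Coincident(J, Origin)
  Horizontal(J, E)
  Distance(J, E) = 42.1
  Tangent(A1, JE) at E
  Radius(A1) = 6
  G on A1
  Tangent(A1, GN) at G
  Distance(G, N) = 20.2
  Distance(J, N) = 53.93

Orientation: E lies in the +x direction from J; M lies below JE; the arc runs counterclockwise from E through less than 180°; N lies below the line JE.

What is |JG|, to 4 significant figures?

37.98

Checks: |MG| = 6.000 ✓; ∠(MG, GN) = 90.00° ✓; |GN| = 20.20 ✓; |JN| = 53.93 ✓.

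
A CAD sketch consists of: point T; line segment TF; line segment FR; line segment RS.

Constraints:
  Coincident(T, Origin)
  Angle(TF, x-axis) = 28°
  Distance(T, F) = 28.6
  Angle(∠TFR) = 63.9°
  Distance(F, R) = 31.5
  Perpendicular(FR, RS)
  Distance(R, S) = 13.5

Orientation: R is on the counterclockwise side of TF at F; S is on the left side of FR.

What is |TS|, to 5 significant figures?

22.502

∠TFR = 63.9°, so FR runs at 28.0° + (180° − 63.9°) = 144.10° from the x-axis; with |FR| = 31.5, R = F + 31.5·(cos 144.10°, sin 144.10°) = (-0.26401, 31.898). FR ⟂ RS; with |RS| = 13.5 on the left of FR, S = R + 13.5·(-0.58637, -0.81004) = (-8.1800, 20.962). Then |TS| = |S − T| = 22.502.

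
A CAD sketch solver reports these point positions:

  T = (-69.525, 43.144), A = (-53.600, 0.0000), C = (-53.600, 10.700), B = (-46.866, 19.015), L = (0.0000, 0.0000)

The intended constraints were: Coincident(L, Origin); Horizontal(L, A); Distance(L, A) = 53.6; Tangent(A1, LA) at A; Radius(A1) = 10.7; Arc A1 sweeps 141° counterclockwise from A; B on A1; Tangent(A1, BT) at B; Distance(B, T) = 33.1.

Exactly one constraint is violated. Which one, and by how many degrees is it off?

Tangent(A1, BT) at B — off by 7.80°.

L = (0.00, 0.00) ✓; L.y = 0.00, A.y = 0.00 ✓; |LA| = 53.60 ✓; ∠(CA, AL) = 90.00° ✓; |CA| = 10.70 ✓; bearing(C→B) − bearing(C→A) = 141.0° ✓; |CB| = 10.70 ✓; ∠(CB, BT) = 97.80° ✗; |BT| = 33.10 ✓.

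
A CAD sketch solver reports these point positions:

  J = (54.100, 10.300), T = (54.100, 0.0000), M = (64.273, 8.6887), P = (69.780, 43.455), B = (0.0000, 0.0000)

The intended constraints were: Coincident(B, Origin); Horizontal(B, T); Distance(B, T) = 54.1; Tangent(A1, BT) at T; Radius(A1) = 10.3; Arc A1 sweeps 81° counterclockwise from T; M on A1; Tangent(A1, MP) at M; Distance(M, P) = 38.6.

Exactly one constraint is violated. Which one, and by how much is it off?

Distance(M, P) = 38.6 — off by 3.40.

B = (0.00, 0.00) ✓; B.y = 0.00, T.y = 0.00 ✓; |BT| = 54.10 ✓; ∠(JT, TB) = 90.00° ✓; |JT| = 10.30 ✓; bearing(J→M) − bearing(J→T) = 81.00° ✓; |JM| = 10.30 ✓; ∠(JM, MP) = 90.00° ✓; |MP| = 35.20 ✗.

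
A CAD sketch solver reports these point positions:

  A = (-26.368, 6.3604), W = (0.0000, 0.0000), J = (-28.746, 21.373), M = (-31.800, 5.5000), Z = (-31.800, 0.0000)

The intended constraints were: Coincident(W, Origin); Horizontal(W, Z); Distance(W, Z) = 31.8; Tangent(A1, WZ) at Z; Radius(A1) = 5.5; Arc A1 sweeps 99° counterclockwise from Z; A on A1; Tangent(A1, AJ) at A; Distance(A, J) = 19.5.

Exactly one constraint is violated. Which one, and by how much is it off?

Distance(A, J) = 19.5 — off by 4.30.

W = (0.00, 0.00) ✓; W.y = 0.00, Z.y = 0.00 ✓; |WZ| = 31.80 ✓; ∠(MZ, ZW) = 90.00° ✓; |MZ| = 5.500 ✓; bearing(M→A) − bearing(M→Z) = 99.00° ✓; |MA| = 5.500 ✓; ∠(MA, AJ) = 90.00° ✓; |AJ| = 15.20 ✗.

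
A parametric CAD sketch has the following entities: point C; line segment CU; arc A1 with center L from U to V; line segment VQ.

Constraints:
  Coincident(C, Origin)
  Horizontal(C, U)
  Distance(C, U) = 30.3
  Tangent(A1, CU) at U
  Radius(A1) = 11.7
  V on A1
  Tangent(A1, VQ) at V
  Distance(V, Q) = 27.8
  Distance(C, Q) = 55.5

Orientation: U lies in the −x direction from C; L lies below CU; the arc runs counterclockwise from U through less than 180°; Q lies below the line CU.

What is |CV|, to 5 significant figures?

43.996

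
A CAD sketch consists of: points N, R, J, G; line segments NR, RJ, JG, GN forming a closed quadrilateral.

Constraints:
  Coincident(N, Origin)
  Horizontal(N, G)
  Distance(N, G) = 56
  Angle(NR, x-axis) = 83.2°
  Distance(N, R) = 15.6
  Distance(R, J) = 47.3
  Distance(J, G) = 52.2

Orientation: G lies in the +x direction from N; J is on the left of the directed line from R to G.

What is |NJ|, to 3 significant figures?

60.2

N is at the origin; N and G share the same y with |NG| = 56.0 and G in +x, so G = (56.0, 0). NR runs at 83.2° with |NR| = 15.6, so R = (1.85, 15.5). J is determined by |RJ| = 47.3 and |JG| = 52.2 together: it lies at the intersection of circle(R, 47.3) and circle(G, 52.2). With |RG| = 56.3, the foot of the radical line on RG is 23.8 from R and the perpendicular offset is √(47.3² − 23.8²) = 40.9. Taking the left-of-RG solution: J = (36.0, 48.2).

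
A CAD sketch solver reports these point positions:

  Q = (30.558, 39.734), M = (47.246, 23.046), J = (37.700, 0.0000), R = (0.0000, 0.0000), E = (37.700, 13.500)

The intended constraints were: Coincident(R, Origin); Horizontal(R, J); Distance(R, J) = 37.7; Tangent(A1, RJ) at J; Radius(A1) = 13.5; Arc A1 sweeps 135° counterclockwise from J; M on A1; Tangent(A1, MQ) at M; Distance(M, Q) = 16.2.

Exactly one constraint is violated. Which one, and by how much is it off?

Distance(M, Q) = 16.2 — off by 7.40.

R = (0.00, 0.00) ✓; R.y = 0.00, J.y = 0.00 ✓; |RJ| = 37.70 ✓; ∠(EJ, JR) = 90.00° ✓; |EJ| = 13.50 ✓; bearing(E→M) − bearing(E→J) = 135.0° ✓; |EM| = 13.50 ✓; ∠(EM, MQ) = 90.00° ✓; |MQ| = 23.60 ✗.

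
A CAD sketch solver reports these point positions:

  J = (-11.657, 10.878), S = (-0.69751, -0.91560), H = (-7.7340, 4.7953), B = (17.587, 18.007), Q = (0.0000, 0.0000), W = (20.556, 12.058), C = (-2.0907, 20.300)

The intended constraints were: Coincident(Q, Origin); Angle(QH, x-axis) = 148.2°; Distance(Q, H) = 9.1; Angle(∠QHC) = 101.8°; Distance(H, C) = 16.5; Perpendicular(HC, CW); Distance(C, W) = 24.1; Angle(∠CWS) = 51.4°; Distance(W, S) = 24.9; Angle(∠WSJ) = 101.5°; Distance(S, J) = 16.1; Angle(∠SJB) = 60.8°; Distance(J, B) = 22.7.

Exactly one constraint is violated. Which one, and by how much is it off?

Distance(J, B) = 22.7 — off by 7.40.

Q = (0.00, 0.00) ✓; QH at 148.2° ✓; |QH| = 9.100 ✓; ∠QHC = 101.8° ✓; |HC| = 16.50 ✓; ∠(HC, CW) = 90.00° ✓; |CW| = 24.10 ✓; ∠CWS = 51.40° ✓; |WS| = 24.90 ✓; ∠WSJ = 101.5° ✓; |SJ| = 16.10 ✓; ∠SJB = 60.80° ✓; |JB| = 30.10 ✗.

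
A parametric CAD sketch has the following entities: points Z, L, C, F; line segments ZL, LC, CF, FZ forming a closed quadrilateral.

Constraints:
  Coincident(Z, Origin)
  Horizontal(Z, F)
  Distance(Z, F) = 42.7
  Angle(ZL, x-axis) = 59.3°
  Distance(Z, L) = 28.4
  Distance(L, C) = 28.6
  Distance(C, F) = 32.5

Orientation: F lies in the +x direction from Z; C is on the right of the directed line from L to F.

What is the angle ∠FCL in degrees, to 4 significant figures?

74.95°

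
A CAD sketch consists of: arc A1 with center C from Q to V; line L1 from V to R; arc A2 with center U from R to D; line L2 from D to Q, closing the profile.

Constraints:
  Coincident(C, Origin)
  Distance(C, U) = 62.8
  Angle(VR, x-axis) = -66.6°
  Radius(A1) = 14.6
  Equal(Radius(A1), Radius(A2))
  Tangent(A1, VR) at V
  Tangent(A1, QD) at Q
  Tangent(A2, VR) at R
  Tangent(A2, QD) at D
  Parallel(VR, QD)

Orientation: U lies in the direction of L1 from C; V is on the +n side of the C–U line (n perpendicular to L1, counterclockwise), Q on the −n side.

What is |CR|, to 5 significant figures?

64.475

Tangency of A1 to both parallel lines with radius 14.6 puts V and Q at C ± 14.6·n: V = (13.399, 5.7984), Q = (-13.399, -5.7984). Equal radii place R and D the same way about U: R = U + 14.6·n = (38.340, -51.837), D = U − 14.6·n = (11.542, -63.433). Then |CR| = |R − C| = 64.475.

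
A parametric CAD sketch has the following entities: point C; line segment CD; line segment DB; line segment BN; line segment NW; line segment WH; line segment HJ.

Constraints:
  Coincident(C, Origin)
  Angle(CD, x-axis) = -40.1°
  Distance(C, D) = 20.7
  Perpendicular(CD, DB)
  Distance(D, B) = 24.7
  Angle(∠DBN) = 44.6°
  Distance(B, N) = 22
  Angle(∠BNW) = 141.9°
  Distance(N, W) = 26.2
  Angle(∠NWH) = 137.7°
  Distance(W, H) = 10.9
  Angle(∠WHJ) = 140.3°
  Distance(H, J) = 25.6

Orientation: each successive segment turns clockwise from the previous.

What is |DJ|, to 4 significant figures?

34.67

∠NWH = 137.7° gives WH at 14.10° from the x-axis; with |WH| = 10.9, H = (23.27, 14.18). ∠WHJ = 140.3° gives HJ at -25.60° from the x-axis; with |HJ| = 25.6, J = (46.36, 3.122). Then |DJ| = |J − D| = 34.67.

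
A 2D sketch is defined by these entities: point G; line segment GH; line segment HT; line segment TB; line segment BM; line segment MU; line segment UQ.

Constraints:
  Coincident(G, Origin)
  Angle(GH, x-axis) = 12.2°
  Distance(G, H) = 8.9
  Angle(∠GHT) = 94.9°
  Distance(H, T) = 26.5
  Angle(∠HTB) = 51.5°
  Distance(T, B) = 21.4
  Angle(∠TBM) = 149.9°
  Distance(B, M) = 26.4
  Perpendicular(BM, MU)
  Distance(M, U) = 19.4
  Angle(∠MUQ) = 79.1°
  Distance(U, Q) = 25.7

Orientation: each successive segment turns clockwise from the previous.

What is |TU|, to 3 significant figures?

45.7

G is at the origin; GH runs at 12.2° with length 8.9, so H = (8.70, 1.88). ∠GHT = 94.9° gives HT at -72.9° from the x-axis; with |HT| = 26.5, T = (16.5, -23.4). ∠HTB = 51.5° gives TB at 159° from the x-axis; with |TB| = 21.4, B = (-3.43, -15.6). ∠TBM = 149.9° gives BM at 128° from the x-axis; with |BM| = 26.4, M = (-19.9, 5.02). The perpendicularity gives MU at right angles to BM, so MU runs at 38.5°; with |MU| = 19.4, U = (-4.69, 17.1). Then |TU| = |U − T| = 45.7.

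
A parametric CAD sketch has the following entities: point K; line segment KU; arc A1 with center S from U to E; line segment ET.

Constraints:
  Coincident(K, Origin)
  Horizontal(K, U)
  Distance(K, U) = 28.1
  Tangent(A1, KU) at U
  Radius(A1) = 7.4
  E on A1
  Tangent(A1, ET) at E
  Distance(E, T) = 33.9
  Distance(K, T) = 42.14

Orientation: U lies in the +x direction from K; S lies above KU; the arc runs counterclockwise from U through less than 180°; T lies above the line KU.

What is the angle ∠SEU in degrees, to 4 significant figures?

27.58°

Checks: ∠(SU, UK) = 90.00° ✓; |SE| = 7.400 ✓; ∠(SE, ET) = 90.00° ✓; |ET| = 33.90 ✓; |KT| = 42.14 ✓.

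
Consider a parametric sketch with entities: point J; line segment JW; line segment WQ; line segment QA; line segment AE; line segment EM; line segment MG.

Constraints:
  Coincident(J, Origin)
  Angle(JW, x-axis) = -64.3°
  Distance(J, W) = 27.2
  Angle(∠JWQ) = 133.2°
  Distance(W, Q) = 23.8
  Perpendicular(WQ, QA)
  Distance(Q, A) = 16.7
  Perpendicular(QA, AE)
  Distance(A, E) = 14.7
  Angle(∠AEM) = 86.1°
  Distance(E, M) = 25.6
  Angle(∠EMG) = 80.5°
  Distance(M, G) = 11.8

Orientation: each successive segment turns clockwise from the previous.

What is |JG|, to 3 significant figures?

48.5

∠AEM = 86.1° gives EM at -25.0° from the x-axis; with |EM| = 25.6, M = (16.1, -37.8). ∠EMG = 80.5° gives MG at -125° from the x-axis; with |MG| = 11.8, G = (9.46, -47.5). Then |JG| = |G − J| = 48.5.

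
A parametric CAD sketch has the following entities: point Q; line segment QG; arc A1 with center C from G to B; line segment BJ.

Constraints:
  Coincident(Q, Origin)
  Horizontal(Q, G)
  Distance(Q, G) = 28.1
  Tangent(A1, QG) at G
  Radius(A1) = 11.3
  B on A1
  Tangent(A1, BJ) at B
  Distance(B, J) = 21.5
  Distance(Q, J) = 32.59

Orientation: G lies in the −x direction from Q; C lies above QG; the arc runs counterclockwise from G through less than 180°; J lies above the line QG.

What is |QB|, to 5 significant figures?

19.265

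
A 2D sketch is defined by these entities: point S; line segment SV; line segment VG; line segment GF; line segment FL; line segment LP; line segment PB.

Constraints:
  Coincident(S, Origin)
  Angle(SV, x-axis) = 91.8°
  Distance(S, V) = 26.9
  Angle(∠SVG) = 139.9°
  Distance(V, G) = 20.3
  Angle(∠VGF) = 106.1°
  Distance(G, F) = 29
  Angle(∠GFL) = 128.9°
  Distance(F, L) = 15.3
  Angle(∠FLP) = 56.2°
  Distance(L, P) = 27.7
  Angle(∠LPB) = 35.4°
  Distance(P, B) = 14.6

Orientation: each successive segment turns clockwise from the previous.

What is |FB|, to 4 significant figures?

8.440

S is at the origin; SV runs at 91.8° with length 26.9, so V = (-0.8449, 26.89). ∠SVG = 139.9° gives VG at 51.70° from the x-axis; with |VG| = 20.3, G = (11.74, 42.82). ∠VGF = 106.1° gives GF at -22.20° from the x-axis; with |GF| = 29.0, F = (38.59, 31.86). ∠GFL = 128.9° gives FL at -73.30° from the x-axis; with |FL| = 15.3, L = (42.98, 17.21). ∠FLP = 56.2° gives LP at 162.9° from the x-axis; with |LP| = 27.7, P = (16.51, 25.35). ∠LPB = 35.4° gives PB at 18.30° from the x-axis; with |PB| = 14.6, B = (30.37, 29.93). Then |FB| = |B − F| = 8.440.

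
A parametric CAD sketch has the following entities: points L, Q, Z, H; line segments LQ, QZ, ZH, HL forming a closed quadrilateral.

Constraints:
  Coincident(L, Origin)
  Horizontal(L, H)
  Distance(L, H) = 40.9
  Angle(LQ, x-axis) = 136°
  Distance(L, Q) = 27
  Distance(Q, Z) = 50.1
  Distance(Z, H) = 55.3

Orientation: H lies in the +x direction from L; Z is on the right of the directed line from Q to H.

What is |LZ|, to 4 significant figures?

30.06

L is at the origin; LH is horizontal with |LH| = 40.9 and H in +x, so H = (40.9, 0). LQ runs at 136.0° with |LQ| = 27.0, so Q = (-19.42, 18.76). Z is determined by |QZ| = 50.1 and |ZH| = 55.3 together: it lies at the intersection of circle(Q, 50.1) and circle(H, 55.3). With |QH| = 63.17, the foot of the radical line on QH is 27.25 from Q and the perpendicular offset is √(50.1² − 27.25²) = 42.04. Taking the right-of-QH solution: Z = (-5.886, -29.48).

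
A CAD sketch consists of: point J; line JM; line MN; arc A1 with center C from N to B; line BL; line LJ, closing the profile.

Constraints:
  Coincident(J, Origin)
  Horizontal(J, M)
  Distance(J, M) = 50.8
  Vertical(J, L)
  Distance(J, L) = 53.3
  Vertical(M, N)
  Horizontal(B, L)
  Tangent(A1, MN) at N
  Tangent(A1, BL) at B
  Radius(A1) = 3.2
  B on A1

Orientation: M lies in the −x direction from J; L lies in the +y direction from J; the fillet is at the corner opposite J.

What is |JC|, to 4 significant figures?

69.11

J is at the origin; J and M share the same y with |JM| = 50.8 and M on the −x side, so M = (-50.80, 0.000). J and L share the same x with |JL| = 53.3 and L on the +y side, so L = (0.000, 53.30). The virtual corner opposite J is at (-50.80, 53.30). The tangent condition forces CN to be normal to MN and A1 meets BL tangentially, so CB is at right angles to BL, with radius 3.2, so the center C sits 3.2 in from both sides at C = (-47.60, 50.10). Then |JC| = |C − J| = 69.11.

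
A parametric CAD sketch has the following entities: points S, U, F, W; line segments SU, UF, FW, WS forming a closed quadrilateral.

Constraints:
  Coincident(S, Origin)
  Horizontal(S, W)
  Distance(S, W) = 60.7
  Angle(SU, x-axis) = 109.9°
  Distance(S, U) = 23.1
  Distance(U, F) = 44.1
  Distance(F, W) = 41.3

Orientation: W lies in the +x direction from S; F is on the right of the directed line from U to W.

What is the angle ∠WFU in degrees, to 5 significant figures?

114.70°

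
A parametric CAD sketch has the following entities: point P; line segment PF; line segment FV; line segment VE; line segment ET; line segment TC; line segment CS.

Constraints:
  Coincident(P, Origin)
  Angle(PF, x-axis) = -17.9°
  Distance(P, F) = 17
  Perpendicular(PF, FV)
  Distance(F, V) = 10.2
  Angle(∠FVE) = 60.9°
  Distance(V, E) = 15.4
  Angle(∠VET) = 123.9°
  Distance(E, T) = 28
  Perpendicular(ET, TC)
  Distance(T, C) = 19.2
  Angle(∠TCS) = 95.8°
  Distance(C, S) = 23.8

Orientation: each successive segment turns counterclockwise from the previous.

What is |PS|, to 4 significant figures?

24.94

The perpendicularity gives TC at right angles to ET, so TC runs at -22.70°; with |TC| = 19.2, C = (11.11, -31.75). ∠TCS = 95.8° gives CS at 61.50° from the x-axis; with |CS| = 23.8, S = (22.47, -10.83). Then |PS| = |S − P| = 24.94.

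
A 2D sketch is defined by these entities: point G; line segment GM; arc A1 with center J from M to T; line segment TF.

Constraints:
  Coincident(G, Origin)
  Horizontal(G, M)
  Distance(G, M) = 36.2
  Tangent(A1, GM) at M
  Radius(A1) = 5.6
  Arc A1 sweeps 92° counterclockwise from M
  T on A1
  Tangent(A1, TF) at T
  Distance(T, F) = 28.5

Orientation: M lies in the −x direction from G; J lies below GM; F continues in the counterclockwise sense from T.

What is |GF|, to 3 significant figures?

53.3

G is at the origin; G and M share the same y with |GM| = 36.2 and M on the −x side, so M = (-36.2, 0.00). Tangency of A1 to GM means the radius JM is perpendicular to GM, so J = M + (0, -5.6) = (-36.2, -5.60). On A1, M sits at bearing 90° from J; a 92° counterclockwise sweep puts T at bearing 182°, so T = J + 5.6·(cos 182°, sin 182°) = (-41.8, -5.80). Since A1 is tangent to TF there, JT ⟂ TF, so TF runs along (−sin 182°, cos 182°); with |TF| = 28.5, F = (-40.8, -34.3). Then |GF| = |F − G| = 53.3.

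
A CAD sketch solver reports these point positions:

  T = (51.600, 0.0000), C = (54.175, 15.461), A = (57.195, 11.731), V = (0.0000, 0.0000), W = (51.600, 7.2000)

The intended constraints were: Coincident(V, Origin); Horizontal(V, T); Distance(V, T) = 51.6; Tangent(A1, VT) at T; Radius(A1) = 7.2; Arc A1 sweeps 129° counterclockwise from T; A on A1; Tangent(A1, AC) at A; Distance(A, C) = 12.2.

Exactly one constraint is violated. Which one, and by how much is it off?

Distance(A, C) = 12.2 — off by 7.40.

V = (0.00, 0.00) ✓; V.y = 0.00, T.y = 0.00 ✓; |VT| = 51.60 ✓; ∠(WT, TV) = 90.00° ✓; |WT| = 7.200 ✓; bearing(W→A) − bearing(W→T) = 129.0° ✓; |WA| = 7.200 ✓; ∠(WA, AC) = 90.01° ✓; |AC| = 4.799 ✗.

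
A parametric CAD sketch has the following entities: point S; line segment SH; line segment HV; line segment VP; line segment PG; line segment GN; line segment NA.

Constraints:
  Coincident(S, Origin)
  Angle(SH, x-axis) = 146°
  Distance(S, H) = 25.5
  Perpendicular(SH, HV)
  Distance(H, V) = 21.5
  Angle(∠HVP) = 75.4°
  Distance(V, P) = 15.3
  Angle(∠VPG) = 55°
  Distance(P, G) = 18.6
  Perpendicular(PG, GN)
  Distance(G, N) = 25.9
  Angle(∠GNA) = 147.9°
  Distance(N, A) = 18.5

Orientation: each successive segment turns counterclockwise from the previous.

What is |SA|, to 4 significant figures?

62.18

PG ⟂ GN, so GN runs at -164.4°; with |GN| = 25.9, N = (-48.68, 2.303). ∠GNA = 147.9° gives NA at -132.3° from the x-axis; with |NA| = 18.5, A = (-61.13, -11.38). Then |SA| = |A − S| = 62.18.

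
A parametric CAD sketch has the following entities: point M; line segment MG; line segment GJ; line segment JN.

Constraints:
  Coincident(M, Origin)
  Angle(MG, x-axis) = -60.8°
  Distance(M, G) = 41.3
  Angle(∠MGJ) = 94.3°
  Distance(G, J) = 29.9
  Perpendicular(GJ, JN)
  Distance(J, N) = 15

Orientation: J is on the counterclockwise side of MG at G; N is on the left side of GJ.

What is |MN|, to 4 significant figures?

42.12

M is at the origin; MG runs at -60.8° with length 41.3, so G = 41.3·(cos -60.8°, sin -60.8°) = (20.15, -36.05). ∠MGJ = 94.3°, so GJ runs at -60.8° + (180° − 94.3°) = 24.90° from the x-axis; with |GJ| = 29.9, J = G + 29.9·(cos 24.90°, sin 24.90°) = (47.27, -23.46). GJ is perpendicular to JN; with |JN| = 15.0 on the left of GJ, N = J + 15.0·(-0.4210, 0.9070) = (40.95, -9.857). Then |MN| = |N − M| = 42.12.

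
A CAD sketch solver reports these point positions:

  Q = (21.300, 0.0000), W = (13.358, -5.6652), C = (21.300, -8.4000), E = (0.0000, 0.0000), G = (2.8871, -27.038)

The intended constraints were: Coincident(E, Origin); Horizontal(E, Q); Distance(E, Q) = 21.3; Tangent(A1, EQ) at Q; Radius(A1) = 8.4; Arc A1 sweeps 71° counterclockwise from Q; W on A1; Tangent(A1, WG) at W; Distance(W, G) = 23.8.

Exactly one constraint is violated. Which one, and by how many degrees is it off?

Tangent(A1, WG) at W — off by 7.10°.

E = (0.00, 0.00) ✓; E.y = 0.00, Q.y = 0.00 ✓; |EQ| = 21.30 ✓; ∠(CQ, QE) = 90.00° ✓; |CQ| = 8.400 ✓; bearing(C→W) − bearing(C→Q) = 71.00° ✓; |CW| = 8.400 ✓; ∠(CW, WG) = 97.10° ✗; |WG| = 23.80 ✓.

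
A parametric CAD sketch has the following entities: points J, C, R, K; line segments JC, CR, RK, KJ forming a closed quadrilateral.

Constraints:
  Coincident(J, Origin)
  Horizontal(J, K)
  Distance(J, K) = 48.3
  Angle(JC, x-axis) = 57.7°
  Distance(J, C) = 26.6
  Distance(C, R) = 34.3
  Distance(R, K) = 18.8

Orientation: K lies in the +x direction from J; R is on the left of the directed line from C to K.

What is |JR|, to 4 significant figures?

51.84

J is at the origin; JK is horizontal with |JK| = 48.3 and K in +x, so K = (48.3, 0). JC runs at 57.7° with |JC| = 26.6, so C = (14.21, 22.48). R is determined by |CR| = 34.3 and |RK| = 18.8 together: it lies at the intersection of circle(C, 34.3) and circle(K, 18.8). With |CK| = 40.83, the foot of the radical line on CK is 30.49 from C and the perpendicular offset is √(34.3² − 30.49²) = 15.70. Taking the left-of-CK solution: R = (48.32, 18.80).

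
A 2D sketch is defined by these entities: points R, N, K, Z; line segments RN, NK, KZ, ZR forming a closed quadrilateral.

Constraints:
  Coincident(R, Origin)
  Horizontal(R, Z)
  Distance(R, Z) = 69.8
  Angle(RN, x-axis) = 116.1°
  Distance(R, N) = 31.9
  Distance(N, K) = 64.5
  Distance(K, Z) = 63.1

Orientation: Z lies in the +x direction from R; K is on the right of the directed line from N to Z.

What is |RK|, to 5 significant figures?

32.601

Checks: |NK| = 64.50 ✓; |KZ| = 63.10 ✓.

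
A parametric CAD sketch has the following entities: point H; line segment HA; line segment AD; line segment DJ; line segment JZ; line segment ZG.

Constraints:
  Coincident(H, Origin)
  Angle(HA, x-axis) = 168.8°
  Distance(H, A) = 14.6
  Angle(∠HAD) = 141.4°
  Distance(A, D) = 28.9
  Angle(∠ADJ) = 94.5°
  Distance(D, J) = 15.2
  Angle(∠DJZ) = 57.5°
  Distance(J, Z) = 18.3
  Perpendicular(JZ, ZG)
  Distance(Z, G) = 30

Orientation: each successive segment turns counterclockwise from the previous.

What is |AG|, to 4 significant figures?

34.38

H is at the origin; HA runs at 168.8° with length 14.6, so A = (-14.32, 2.836). ∠HAD = 141.4° gives AD at -152.6° from the x-axis; with |AD| = 28.9, D = (-39.98, -10.46). ∠ADJ = 94.5° gives DJ at -67.10° from the x-axis; with |DJ| = 15.2, J = (-34.07, -24.47). ∠DJZ = 57.5° gives JZ at 55.40° from the x-axis; with |JZ| = 18.3, Z = (-23.67, -9.403). JZ is perpendicular to ZG, so ZG runs at 145.4°; with |ZG| = 30.0, G = (-48.37, 7.633). Then |AG| = |G − A| = 34.38.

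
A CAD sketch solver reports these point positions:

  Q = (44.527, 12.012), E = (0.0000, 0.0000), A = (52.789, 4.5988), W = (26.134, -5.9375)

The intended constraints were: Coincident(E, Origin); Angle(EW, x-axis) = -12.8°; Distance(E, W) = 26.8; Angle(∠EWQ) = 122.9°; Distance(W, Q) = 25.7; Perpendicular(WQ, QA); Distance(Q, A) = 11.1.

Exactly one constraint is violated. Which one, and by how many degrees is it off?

Perpendicular(WQ, QA) — off by 3.80°.

E = (0.00, 0.00) ✓; EW at -12.80° ✓; |EW| = 26.80 ✓; ∠EWQ = 122.9° ✓; |WQ| = 25.70 ✓; ∠(WQ, QA) = 86.20° ✗; |QA| = 11.10 ✓.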